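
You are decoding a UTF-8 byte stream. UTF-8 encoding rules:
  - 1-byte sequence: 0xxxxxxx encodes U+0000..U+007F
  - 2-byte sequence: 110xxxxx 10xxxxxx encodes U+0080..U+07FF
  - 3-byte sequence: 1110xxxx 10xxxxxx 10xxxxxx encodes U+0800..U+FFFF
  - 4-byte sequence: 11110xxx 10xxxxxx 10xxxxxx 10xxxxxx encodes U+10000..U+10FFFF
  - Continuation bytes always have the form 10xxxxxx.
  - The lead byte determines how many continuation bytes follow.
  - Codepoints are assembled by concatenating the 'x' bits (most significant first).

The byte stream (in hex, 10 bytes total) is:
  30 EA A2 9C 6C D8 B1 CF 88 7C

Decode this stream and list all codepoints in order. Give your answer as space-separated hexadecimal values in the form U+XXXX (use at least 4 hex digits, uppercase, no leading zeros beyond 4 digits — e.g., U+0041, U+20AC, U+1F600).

Byte[0]=30: 1-byte ASCII. cp=U+0030
Byte[1]=EA: 3-byte lead, need 2 cont bytes. acc=0xA
Byte[2]=A2: continuation. acc=(acc<<6)|0x22=0x2A2
Byte[3]=9C: continuation. acc=(acc<<6)|0x1C=0xA89C
Completed: cp=U+A89C (starts at byte 1)
Byte[4]=6C: 1-byte ASCII. cp=U+006C
Byte[5]=D8: 2-byte lead, need 1 cont bytes. acc=0x18
Byte[6]=B1: continuation. acc=(acc<<6)|0x31=0x631
Completed: cp=U+0631 (starts at byte 5)
Byte[7]=CF: 2-byte lead, need 1 cont bytes. acc=0xF
Byte[8]=88: continuation. acc=(acc<<6)|0x08=0x3C8
Completed: cp=U+03C8 (starts at byte 7)
Byte[9]=7C: 1-byte ASCII. cp=U+007C

Answer: U+0030 U+A89C U+006C U+0631 U+03C8 U+007C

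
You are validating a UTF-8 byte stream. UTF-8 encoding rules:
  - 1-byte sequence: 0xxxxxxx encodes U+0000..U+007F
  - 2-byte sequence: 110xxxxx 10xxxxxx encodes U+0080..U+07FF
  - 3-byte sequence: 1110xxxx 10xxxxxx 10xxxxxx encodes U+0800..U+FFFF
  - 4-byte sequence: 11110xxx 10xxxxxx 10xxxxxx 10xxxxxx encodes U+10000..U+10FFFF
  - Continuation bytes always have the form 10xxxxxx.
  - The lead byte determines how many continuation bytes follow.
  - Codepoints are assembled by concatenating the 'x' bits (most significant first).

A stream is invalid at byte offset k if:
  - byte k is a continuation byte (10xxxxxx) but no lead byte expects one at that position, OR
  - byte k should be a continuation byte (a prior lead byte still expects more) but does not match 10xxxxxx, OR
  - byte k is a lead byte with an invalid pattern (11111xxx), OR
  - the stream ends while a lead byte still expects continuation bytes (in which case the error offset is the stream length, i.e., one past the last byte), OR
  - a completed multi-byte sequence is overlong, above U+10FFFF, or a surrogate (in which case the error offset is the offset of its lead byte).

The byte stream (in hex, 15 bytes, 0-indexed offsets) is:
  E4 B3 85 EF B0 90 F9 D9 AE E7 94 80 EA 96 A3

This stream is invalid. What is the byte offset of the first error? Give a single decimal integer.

Byte[0]=E4: 3-byte lead, need 2 cont bytes. acc=0x4
Byte[1]=B3: continuation. acc=(acc<<6)|0x33=0x133
Byte[2]=85: continuation. acc=(acc<<6)|0x05=0x4CC5
Completed: cp=U+4CC5 (starts at byte 0)
Byte[3]=EF: 3-byte lead, need 2 cont bytes. acc=0xF
Byte[4]=B0: continuation. acc=(acc<<6)|0x30=0x3F0
Byte[5]=90: continuation. acc=(acc<<6)|0x10=0xFC10
Completed: cp=U+FC10 (starts at byte 3)
Byte[6]=F9: INVALID lead byte (not 0xxx/110x/1110/11110)

Answer: 6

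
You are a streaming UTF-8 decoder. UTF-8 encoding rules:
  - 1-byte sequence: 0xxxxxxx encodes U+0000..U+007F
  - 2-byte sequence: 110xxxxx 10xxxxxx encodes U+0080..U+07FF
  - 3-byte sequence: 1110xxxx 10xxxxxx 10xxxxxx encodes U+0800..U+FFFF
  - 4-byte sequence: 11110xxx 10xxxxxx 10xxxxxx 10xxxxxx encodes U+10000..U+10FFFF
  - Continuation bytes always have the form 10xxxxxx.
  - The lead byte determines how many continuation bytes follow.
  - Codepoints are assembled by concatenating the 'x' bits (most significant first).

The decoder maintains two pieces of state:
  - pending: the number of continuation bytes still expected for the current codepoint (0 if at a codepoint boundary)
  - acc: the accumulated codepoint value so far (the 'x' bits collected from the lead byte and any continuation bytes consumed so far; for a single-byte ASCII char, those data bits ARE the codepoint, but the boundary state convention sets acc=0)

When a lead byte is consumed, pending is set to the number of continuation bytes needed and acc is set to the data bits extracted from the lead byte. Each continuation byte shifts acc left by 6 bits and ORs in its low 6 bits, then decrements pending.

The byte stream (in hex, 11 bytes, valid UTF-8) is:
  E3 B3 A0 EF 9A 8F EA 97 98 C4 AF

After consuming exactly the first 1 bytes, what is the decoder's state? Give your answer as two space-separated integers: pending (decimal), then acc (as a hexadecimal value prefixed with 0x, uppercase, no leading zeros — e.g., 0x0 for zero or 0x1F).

Byte[0]=E3: 3-byte lead. pending=2, acc=0x3

Answer: 2 0x3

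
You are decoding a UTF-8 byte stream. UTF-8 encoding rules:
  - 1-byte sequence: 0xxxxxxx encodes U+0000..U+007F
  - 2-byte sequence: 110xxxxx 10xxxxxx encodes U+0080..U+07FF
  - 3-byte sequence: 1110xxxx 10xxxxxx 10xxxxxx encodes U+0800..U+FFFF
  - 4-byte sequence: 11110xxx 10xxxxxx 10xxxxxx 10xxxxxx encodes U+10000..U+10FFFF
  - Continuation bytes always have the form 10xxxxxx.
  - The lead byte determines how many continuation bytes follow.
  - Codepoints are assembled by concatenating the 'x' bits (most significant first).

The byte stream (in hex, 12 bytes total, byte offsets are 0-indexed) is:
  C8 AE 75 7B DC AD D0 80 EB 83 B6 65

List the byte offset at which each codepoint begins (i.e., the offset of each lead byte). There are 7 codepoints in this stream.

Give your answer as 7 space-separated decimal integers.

Byte[0]=C8: 2-byte lead, need 1 cont bytes. acc=0x8
Byte[1]=AE: continuation. acc=(acc<<6)|0x2E=0x22E
Completed: cp=U+022E (starts at byte 0)
Byte[2]=75: 1-byte ASCII. cp=U+0075
Byte[3]=7B: 1-byte ASCII. cp=U+007B
Byte[4]=DC: 2-byte lead, need 1 cont bytes. acc=0x1C
Byte[5]=AD: continuation. acc=(acc<<6)|0x2D=0x72D
Completed: cp=U+072D (starts at byte 4)
Byte[6]=D0: 2-byte lead, need 1 cont bytes. acc=0x10
Byte[7]=80: continuation. acc=(acc<<6)|0x00=0x400
Completed: cp=U+0400 (starts at byte 6)
Byte[8]=EB: 3-byte lead, need 2 cont bytes. acc=0xB
Byte[9]=83: continuation. acc=(acc<<6)|0x03=0x2C3
Byte[10]=B6: continuation. acc=(acc<<6)|0x36=0xB0F6
Completed: cp=U+B0F6 (starts at byte 8)
Byte[11]=65: 1-byte ASCII. cp=U+0065

Answer: 0 2 3 4 6 8 11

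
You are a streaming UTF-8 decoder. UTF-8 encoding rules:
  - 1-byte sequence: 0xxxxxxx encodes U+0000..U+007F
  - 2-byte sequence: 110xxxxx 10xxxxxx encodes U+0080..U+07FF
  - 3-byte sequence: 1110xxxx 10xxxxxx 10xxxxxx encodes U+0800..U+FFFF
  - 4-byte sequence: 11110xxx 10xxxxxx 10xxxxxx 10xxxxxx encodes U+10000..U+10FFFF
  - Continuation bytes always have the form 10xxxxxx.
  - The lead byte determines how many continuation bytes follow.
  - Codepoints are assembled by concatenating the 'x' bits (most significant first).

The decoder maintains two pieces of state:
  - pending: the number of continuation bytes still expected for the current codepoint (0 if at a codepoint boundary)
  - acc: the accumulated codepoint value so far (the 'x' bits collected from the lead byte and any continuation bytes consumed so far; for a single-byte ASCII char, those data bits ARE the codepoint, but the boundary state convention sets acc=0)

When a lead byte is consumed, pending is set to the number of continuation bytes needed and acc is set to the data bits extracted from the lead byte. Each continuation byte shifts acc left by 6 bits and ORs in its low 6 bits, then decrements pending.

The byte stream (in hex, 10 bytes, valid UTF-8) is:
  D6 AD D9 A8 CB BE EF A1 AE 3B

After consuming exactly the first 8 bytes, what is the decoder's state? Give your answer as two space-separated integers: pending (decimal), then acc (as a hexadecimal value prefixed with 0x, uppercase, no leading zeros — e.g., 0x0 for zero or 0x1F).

Byte[0]=D6: 2-byte lead. pending=1, acc=0x16
Byte[1]=AD: continuation. acc=(acc<<6)|0x2D=0x5AD, pending=0
Byte[2]=D9: 2-byte lead. pending=1, acc=0x19
Byte[3]=A8: continuation. acc=(acc<<6)|0x28=0x668, pending=0
Byte[4]=CB: 2-byte lead. pending=1, acc=0xB
Byte[5]=BE: continuation. acc=(acc<<6)|0x3E=0x2FE, pending=0
Byte[6]=EF: 3-byte lead. pending=2, acc=0xF
Byte[7]=A1: continuation. acc=(acc<<6)|0x21=0x3E1, pending=1

Answer: 1 0x3E1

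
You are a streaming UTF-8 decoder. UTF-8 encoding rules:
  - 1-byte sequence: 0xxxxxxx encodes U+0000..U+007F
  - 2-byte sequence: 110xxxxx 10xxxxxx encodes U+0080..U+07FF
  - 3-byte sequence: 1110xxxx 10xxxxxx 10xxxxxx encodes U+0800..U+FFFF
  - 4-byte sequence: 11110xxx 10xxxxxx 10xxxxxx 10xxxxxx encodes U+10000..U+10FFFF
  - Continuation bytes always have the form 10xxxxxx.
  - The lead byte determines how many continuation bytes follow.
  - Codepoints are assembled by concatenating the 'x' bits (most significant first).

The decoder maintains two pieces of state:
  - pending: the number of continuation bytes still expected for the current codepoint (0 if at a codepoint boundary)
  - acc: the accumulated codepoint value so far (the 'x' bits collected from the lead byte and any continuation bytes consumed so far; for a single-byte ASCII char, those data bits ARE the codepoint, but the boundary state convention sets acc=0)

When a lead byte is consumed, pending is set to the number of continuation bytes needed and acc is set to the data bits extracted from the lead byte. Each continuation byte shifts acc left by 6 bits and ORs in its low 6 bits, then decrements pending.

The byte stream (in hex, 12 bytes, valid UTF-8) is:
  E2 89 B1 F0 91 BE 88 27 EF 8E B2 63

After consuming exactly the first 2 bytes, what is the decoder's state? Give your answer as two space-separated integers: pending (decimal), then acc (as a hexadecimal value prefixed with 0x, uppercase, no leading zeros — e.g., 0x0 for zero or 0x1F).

Answer: 1 0x89

Derivation:
Byte[0]=E2: 3-byte lead. pending=2, acc=0x2
Byte[1]=89: continuation. acc=(acc<<6)|0x09=0x89, pending=1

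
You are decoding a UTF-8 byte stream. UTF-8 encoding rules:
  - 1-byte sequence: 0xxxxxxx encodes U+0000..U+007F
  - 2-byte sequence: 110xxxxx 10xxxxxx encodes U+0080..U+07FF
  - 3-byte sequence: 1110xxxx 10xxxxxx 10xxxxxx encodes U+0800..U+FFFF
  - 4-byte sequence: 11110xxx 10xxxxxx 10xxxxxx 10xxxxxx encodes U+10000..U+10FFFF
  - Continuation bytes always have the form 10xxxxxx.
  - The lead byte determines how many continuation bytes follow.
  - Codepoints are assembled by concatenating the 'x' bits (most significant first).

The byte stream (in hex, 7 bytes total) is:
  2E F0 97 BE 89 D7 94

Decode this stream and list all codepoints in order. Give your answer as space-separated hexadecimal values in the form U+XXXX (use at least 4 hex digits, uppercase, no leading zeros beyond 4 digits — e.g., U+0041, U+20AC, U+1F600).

Answer: U+002E U+17F89 U+05D4

Derivation:
Byte[0]=2E: 1-byte ASCII. cp=U+002E
Byte[1]=F0: 4-byte lead, need 3 cont bytes. acc=0x0
Byte[2]=97: continuation. acc=(acc<<6)|0x17=0x17
Byte[3]=BE: continuation. acc=(acc<<6)|0x3E=0x5FE
Byte[4]=89: continuation. acc=(acc<<6)|0x09=0x17F89
Completed: cp=U+17F89 (starts at byte 1)
Byte[5]=D7: 2-byte lead, need 1 cont bytes. acc=0x17
Byte[6]=94: continuation. acc=(acc<<6)|0x14=0x5D4
Completed: cp=U+05D4 (starts at byte 5)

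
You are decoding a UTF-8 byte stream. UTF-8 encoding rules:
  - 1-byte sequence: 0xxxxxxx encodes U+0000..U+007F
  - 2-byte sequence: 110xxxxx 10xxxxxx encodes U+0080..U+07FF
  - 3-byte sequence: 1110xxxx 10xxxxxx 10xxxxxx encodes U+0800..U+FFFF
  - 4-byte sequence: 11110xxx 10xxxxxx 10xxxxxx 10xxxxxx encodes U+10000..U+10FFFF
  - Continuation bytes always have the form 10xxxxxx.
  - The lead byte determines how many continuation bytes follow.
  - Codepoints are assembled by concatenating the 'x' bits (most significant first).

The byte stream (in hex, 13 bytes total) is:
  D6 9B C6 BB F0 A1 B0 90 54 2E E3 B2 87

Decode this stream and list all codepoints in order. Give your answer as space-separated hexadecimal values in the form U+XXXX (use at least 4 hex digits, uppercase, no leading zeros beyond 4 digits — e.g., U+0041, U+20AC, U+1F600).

Byte[0]=D6: 2-byte lead, need 1 cont bytes. acc=0x16
Byte[1]=9B: continuation. acc=(acc<<6)|0x1B=0x59B
Completed: cp=U+059B (starts at byte 0)
Byte[2]=C6: 2-byte lead, need 1 cont bytes. acc=0x6
Byte[3]=BB: continuation. acc=(acc<<6)|0x3B=0x1BB
Completed: cp=U+01BB (starts at byte 2)
Byte[4]=F0: 4-byte lead, need 3 cont bytes. acc=0x0
Byte[5]=A1: continuation. acc=(acc<<6)|0x21=0x21
Byte[6]=B0: continuation. acc=(acc<<6)|0x30=0x870
Byte[7]=90: continuation. acc=(acc<<6)|0x10=0x21C10
Completed: cp=U+21C10 (starts at byte 4)
Byte[8]=54: 1-byte ASCII. cp=U+0054
Byte[9]=2E: 1-byte ASCII. cp=U+002E
Byte[10]=E3: 3-byte lead, need 2 cont bytes. acc=0x3
Byte[11]=B2: continuation. acc=(acc<<6)|0x32=0xF2
Byte[12]=87: continuation. acc=(acc<<6)|0x07=0x3C87
Completed: cp=U+3C87 (starts at byte 10)

Answer: U+059B U+01BB U+21C10 U+0054 U+002E U+3C87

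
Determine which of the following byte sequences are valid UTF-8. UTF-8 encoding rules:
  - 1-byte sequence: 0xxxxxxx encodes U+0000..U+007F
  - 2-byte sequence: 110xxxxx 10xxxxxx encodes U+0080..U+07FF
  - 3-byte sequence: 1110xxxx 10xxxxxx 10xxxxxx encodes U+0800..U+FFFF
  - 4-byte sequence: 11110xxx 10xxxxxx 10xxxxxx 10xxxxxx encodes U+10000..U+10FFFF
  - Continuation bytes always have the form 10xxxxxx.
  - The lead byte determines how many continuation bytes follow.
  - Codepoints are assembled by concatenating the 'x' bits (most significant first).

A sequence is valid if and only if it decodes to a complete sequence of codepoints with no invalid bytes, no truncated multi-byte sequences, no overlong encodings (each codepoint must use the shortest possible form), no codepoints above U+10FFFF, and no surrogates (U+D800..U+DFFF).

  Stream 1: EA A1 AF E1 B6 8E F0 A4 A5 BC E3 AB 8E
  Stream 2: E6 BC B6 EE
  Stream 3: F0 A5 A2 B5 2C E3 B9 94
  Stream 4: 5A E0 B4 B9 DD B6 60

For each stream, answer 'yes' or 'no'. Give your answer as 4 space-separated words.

Stream 1: decodes cleanly. VALID
Stream 2: error at byte offset 4. INVALID
Stream 3: decodes cleanly. VALID
Stream 4: decodes cleanly. VALID

Answer: yes no yes yes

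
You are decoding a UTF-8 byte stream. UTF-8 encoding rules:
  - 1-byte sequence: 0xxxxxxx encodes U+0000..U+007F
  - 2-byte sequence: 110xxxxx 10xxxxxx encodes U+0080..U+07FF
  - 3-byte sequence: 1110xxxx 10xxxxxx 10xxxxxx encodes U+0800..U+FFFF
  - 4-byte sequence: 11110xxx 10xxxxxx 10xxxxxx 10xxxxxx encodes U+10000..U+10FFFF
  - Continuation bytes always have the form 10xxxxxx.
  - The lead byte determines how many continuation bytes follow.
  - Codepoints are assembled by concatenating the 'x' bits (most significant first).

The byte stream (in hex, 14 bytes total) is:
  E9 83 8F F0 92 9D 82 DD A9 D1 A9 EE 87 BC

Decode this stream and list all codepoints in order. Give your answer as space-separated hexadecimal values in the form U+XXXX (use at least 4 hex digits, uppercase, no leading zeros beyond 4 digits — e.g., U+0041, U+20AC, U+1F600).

Answer: U+90CF U+12742 U+0769 U+0469 U+E1FC

Derivation:
Byte[0]=E9: 3-byte lead, need 2 cont bytes. acc=0x9
Byte[1]=83: continuation. acc=(acc<<6)|0x03=0x243
Byte[2]=8F: continuation. acc=(acc<<6)|0x0F=0x90CF
Completed: cp=U+90CF (starts at byte 0)
Byte[3]=F0: 4-byte lead, need 3 cont bytes. acc=0x0
Byte[4]=92: continuation. acc=(acc<<6)|0x12=0x12
Byte[5]=9D: continuation. acc=(acc<<6)|0x1D=0x49D
Byte[6]=82: continuation. acc=(acc<<6)|0x02=0x12742
Completed: cp=U+12742 (starts at byte 3)
Byte[7]=DD: 2-byte lead, need 1 cont bytes. acc=0x1D
Byte[8]=A9: continuation. acc=(acc<<6)|0x29=0x769
Completed: cp=U+0769 (starts at byte 7)
Byte[9]=D1: 2-byte lead, need 1 cont bytes. acc=0x11
Byte[10]=A9: continuation. acc=(acc<<6)|0x29=0x469
Completed: cp=U+0469 (starts at byte 9)
Byte[11]=EE: 3-byte lead, need 2 cont bytes. acc=0xE
Byte[12]=87: continuation. acc=(acc<<6)|0x07=0x387
Byte[13]=BC: continuation. acc=(acc<<6)|0x3C=0xE1FC
Completed: cp=U+E1FC (starts at byte 11)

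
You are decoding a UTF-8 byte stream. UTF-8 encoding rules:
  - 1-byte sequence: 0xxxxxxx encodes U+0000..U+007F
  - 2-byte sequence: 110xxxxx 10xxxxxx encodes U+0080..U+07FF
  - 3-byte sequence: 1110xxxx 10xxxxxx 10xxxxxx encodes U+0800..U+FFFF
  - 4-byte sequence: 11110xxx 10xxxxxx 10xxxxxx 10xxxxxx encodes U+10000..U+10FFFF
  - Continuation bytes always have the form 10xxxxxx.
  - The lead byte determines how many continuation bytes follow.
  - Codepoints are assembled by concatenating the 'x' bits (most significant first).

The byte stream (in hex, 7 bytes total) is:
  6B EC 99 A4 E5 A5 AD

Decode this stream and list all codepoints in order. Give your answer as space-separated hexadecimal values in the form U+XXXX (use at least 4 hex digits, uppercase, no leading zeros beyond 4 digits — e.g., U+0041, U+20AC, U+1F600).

Answer: U+006B U+C664 U+596D

Derivation:
Byte[0]=6B: 1-byte ASCII. cp=U+006B
Byte[1]=EC: 3-byte lead, need 2 cont bytes. acc=0xC
Byte[2]=99: continuation. acc=(acc<<6)|0x19=0x319
Byte[3]=A4: continuation. acc=(acc<<6)|0x24=0xC664
Completed: cp=U+C664 (starts at byte 1)
Byte[4]=E5: 3-byte lead, need 2 cont bytes. acc=0x5
Byte[5]=A5: continuation. acc=(acc<<6)|0x25=0x165
Byte[6]=AD: continuation. acc=(acc<<6)|0x2D=0x596D
Completed: cp=U+596D (starts at byte 4)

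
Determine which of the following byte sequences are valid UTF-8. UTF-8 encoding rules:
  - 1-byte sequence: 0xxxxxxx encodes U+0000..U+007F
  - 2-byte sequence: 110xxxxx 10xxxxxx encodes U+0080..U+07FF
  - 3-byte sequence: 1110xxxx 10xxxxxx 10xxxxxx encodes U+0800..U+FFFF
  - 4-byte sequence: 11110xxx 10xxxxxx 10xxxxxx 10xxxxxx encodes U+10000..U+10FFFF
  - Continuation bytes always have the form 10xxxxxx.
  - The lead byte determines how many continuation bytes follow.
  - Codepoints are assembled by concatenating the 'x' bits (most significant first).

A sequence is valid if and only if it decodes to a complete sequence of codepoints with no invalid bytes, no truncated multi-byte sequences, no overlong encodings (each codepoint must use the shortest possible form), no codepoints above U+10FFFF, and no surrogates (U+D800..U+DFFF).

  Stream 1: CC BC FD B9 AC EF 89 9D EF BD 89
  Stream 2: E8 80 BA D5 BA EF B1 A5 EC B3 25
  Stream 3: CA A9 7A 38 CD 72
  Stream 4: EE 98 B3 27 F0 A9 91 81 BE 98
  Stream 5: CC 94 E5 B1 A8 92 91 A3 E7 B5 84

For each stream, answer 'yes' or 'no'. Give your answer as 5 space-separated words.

Stream 1: error at byte offset 2. INVALID
Stream 2: error at byte offset 10. INVALID
Stream 3: error at byte offset 5. INVALID
Stream 4: error at byte offset 8. INVALID
Stream 5: error at byte offset 5. INVALID

Answer: no no no no no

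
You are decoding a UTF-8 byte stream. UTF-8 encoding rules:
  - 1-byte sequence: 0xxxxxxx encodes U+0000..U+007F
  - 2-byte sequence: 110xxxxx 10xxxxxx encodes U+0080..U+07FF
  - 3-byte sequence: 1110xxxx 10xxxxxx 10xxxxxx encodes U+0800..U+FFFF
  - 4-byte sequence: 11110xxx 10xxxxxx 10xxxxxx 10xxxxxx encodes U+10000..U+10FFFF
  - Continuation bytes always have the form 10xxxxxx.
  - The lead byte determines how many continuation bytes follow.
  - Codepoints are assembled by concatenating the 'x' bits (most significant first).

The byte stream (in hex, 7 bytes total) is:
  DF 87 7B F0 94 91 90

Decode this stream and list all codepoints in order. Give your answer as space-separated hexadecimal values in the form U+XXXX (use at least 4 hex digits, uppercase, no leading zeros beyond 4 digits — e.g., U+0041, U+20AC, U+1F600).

Byte[0]=DF: 2-byte lead, need 1 cont bytes. acc=0x1F
Byte[1]=87: continuation. acc=(acc<<6)|0x07=0x7C7
Completed: cp=U+07C7 (starts at byte 0)
Byte[2]=7B: 1-byte ASCII. cp=U+007B
Byte[3]=F0: 4-byte lead, need 3 cont bytes. acc=0x0
Byte[4]=94: continuation. acc=(acc<<6)|0x14=0x14
Byte[5]=91: continuation. acc=(acc<<6)|0x11=0x511
Byte[6]=90: continuation. acc=(acc<<6)|0x10=0x14450
Completed: cp=U+14450 (starts at byte 3)

Answer: U+07C7 U+007B U+14450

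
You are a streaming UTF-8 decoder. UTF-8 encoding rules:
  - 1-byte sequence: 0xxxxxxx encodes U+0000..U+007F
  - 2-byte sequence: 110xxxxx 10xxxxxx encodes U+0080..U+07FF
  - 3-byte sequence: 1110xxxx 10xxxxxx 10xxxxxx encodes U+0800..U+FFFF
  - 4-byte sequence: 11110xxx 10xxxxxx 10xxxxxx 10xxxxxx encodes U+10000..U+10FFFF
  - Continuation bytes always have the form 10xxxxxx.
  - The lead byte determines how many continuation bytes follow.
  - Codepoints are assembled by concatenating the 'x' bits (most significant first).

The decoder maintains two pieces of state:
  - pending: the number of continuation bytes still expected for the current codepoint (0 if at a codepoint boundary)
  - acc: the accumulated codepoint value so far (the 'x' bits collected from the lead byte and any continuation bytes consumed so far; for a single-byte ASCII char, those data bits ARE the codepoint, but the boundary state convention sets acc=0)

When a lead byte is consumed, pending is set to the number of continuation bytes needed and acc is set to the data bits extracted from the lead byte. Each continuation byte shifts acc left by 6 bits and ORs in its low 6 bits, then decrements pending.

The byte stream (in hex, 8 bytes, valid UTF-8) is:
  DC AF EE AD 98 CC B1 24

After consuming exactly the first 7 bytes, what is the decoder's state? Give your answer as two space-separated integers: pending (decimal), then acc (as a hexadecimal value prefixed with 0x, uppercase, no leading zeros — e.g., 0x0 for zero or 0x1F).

Answer: 0 0x331

Derivation:
Byte[0]=DC: 2-byte lead. pending=1, acc=0x1C
Byte[1]=AF: continuation. acc=(acc<<6)|0x2F=0x72F, pending=0
Byte[2]=EE: 3-byte lead. pending=2, acc=0xE
Byte[3]=AD: continuation. acc=(acc<<6)|0x2D=0x3AD, pending=1
Byte[4]=98: continuation. acc=(acc<<6)|0x18=0xEB58, pending=0
Byte[5]=CC: 2-byte lead. pending=1, acc=0xC
Byte[6]=B1: continuation. acc=(acc<<6)|0x31=0x331, pending=0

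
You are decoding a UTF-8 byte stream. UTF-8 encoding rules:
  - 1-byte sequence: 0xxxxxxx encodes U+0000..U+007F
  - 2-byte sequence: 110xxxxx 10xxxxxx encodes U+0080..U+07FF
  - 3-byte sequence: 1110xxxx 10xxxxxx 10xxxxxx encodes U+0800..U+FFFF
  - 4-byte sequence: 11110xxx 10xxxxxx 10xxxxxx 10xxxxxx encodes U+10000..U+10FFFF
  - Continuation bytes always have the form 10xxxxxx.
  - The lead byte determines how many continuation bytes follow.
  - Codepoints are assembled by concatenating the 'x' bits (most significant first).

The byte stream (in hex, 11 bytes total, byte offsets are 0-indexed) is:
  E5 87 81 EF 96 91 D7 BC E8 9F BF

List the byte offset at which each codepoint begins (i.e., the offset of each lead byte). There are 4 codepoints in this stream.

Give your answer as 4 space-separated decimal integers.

Byte[0]=E5: 3-byte lead, need 2 cont bytes. acc=0x5
Byte[1]=87: continuation. acc=(acc<<6)|0x07=0x147
Byte[2]=81: continuation. acc=(acc<<6)|0x01=0x51C1
Completed: cp=U+51C1 (starts at byte 0)
Byte[3]=EF: 3-byte lead, need 2 cont bytes. acc=0xF
Byte[4]=96: continuation. acc=(acc<<6)|0x16=0x3D6
Byte[5]=91: continuation. acc=(acc<<6)|0x11=0xF591
Completed: cp=U+F591 (starts at byte 3)
Byte[6]=D7: 2-byte lead, need 1 cont bytes. acc=0x17
Byte[7]=BC: continuation. acc=(acc<<6)|0x3C=0x5FC
Completed: cp=U+05FC (starts at byte 6)
Byte[8]=E8: 3-byte lead, need 2 cont bytes. acc=0x8
Byte[9]=9F: continuation. acc=(acc<<6)|0x1F=0x21F
Byte[10]=BF: continuation. acc=(acc<<6)|0x3F=0x87FF
Completed: cp=U+87FF (starts at byte 8)

Answer: 0 3 6 8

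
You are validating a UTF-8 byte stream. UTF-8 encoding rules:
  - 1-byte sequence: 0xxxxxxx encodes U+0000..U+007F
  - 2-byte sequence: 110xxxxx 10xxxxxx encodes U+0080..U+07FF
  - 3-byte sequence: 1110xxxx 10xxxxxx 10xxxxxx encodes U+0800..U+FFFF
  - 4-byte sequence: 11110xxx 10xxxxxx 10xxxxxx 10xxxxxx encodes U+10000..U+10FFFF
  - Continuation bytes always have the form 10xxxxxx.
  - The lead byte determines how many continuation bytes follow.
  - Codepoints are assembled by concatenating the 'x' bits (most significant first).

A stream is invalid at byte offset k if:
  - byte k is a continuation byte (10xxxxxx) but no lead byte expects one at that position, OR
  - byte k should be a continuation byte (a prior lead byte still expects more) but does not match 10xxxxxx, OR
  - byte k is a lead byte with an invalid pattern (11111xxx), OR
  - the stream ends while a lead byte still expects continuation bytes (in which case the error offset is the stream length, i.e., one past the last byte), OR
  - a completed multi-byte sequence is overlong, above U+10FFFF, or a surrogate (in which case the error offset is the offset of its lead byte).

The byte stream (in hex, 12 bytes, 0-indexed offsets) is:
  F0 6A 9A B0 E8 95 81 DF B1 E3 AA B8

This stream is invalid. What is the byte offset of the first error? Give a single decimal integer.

Answer: 1

Derivation:
Byte[0]=F0: 4-byte lead, need 3 cont bytes. acc=0x0
Byte[1]=6A: expected 10xxxxxx continuation. INVALID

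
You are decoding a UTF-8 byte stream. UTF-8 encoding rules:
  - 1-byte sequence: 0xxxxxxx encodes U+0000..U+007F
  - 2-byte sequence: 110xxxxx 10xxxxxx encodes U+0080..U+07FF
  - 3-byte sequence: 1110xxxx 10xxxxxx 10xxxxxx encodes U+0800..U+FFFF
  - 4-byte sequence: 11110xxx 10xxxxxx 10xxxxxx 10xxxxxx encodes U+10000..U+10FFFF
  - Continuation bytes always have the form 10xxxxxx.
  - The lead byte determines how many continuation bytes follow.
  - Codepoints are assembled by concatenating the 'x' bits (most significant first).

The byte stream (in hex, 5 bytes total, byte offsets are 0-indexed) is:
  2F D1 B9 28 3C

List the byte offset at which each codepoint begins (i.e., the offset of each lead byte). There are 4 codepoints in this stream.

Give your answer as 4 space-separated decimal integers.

Answer: 0 1 3 4

Derivation:
Byte[0]=2F: 1-byte ASCII. cp=U+002F
Byte[1]=D1: 2-byte lead, need 1 cont bytes. acc=0x11
Byte[2]=B9: continuation. acc=(acc<<6)|0x39=0x479
Completed: cp=U+0479 (starts at byte 1)
Byte[3]=28: 1-byte ASCII. cp=U+0028
Byte[4]=3C: 1-byte ASCII. cp=U+003C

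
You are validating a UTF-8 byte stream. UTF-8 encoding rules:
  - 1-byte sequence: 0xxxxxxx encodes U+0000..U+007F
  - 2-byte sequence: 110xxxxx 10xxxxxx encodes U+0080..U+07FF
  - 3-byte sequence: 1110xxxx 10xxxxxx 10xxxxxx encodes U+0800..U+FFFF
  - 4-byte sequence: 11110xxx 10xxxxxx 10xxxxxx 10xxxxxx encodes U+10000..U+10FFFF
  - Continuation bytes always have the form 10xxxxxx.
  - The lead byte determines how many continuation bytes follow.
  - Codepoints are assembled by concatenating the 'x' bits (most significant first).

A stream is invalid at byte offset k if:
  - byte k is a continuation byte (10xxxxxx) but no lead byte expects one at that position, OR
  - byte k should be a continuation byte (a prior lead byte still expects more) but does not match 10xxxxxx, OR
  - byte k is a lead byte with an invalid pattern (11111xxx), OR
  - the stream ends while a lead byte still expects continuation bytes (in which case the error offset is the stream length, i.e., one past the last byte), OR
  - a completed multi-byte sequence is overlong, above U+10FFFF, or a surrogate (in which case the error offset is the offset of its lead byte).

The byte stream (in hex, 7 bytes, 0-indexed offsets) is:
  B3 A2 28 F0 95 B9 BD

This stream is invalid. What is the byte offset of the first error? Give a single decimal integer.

Answer: 0

Derivation:
Byte[0]=B3: INVALID lead byte (not 0xxx/110x/1110/11110)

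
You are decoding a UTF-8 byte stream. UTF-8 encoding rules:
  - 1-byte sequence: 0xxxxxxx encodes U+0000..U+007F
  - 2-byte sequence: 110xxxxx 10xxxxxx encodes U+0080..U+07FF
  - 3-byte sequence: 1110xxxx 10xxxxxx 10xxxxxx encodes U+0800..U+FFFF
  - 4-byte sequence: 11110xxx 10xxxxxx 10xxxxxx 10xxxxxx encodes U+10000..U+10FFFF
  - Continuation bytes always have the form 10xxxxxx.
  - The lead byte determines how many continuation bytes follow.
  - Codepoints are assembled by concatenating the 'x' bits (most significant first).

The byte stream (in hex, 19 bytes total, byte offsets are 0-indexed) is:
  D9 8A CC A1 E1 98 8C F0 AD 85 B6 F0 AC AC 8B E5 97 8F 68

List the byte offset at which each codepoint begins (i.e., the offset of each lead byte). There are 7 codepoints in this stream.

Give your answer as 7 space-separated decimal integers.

Answer: 0 2 4 7 11 15 18

Derivation:
Byte[0]=D9: 2-byte lead, need 1 cont bytes. acc=0x19
Byte[1]=8A: continuation. acc=(acc<<6)|0x0A=0x64A
Completed: cp=U+064A (starts at byte 0)
Byte[2]=CC: 2-byte lead, need 1 cont bytes. acc=0xC
Byte[3]=A1: continuation. acc=(acc<<6)|0x21=0x321
Completed: cp=U+0321 (starts at byte 2)
Byte[4]=E1: 3-byte lead, need 2 cont bytes. acc=0x1
Byte[5]=98: continuation. acc=(acc<<6)|0x18=0x58
Byte[6]=8C: continuation. acc=(acc<<6)|0x0C=0x160C
Completed: cp=U+160C (starts at byte 4)
Byte[7]=F0: 4-byte lead, need 3 cont bytes. acc=0x0
Byte[8]=AD: continuation. acc=(acc<<6)|0x2D=0x2D
Byte[9]=85: continuation. acc=(acc<<6)|0x05=0xB45
Byte[10]=B6: continuation. acc=(acc<<6)|0x36=0x2D176
Completed: cp=U+2D176 (starts at byte 7)
Byte[11]=F0: 4-byte lead, need 3 cont bytes. acc=0x0
Byte[12]=AC: continuation. acc=(acc<<6)|0x2C=0x2C
Byte[13]=AC: continuation. acc=(acc<<6)|0x2C=0xB2C
Byte[14]=8B: continuation. acc=(acc<<6)|0x0B=0x2CB0B
Completed: cp=U+2CB0B (starts at byte 11)
Byte[15]=E5: 3-byte lead, need 2 cont bytes. acc=0x5
Byte[16]=97: continuation. acc=(acc<<6)|0x17=0x157
Byte[17]=8F: continuation. acc=(acc<<6)|0x0F=0x55CF
Completed: cp=U+55CF (starts at byte 15)
Byte[18]=68: 1-byte ASCII. cp=U+0068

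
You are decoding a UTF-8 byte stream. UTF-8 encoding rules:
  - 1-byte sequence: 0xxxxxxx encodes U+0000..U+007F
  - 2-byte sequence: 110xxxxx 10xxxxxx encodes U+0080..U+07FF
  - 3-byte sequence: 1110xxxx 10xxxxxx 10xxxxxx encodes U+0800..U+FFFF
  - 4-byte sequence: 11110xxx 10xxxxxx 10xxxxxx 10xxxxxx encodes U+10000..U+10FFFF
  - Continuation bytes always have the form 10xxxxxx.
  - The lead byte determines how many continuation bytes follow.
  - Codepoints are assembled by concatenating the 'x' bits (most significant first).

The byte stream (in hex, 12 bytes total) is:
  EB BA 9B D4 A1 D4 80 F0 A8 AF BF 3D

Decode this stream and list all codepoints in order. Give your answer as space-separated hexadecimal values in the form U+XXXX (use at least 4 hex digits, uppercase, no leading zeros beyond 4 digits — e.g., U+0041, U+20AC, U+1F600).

Answer: U+BE9B U+0521 U+0500 U+28BFF U+003D

Derivation:
Byte[0]=EB: 3-byte lead, need 2 cont bytes. acc=0xB
Byte[1]=BA: continuation. acc=(acc<<6)|0x3A=0x2FA
Byte[2]=9B: continuation. acc=(acc<<6)|0x1B=0xBE9B
Completed: cp=U+BE9B (starts at byte 0)
Byte[3]=D4: 2-byte lead, need 1 cont bytes. acc=0x14
Byte[4]=A1: continuation. acc=(acc<<6)|0x21=0x521
Completed: cp=U+0521 (starts at byte 3)
Byte[5]=D4: 2-byte lead, need 1 cont bytes. acc=0x14
Byte[6]=80: continuation. acc=(acc<<6)|0x00=0x500
Completed: cp=U+0500 (starts at byte 5)
Byte[7]=F0: 4-byte lead, need 3 cont bytes. acc=0x0
Byte[8]=A8: continuation. acc=(acc<<6)|0x28=0x28
Byte[9]=AF: continuation. acc=(acc<<6)|0x2F=0xA2F
Byte[10]=BF: continuation. acc=(acc<<6)|0x3F=0x28BFF
Completed: cp=U+28BFF (starts at byte 7)
Byte[11]=3D: 1-byte ASCII. cp=U+003D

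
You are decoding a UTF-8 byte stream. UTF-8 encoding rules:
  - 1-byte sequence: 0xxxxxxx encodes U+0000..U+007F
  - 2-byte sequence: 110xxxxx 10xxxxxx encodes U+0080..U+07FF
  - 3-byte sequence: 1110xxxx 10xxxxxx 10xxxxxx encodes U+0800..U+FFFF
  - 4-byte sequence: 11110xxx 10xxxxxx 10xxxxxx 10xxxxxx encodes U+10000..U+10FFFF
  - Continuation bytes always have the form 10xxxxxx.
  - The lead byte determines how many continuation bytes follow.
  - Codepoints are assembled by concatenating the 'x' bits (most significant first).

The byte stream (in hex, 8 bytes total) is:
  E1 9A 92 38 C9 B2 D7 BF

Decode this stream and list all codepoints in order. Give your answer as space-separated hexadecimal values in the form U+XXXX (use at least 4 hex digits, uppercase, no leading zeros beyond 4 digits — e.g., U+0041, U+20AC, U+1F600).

Byte[0]=E1: 3-byte lead, need 2 cont bytes. acc=0x1
Byte[1]=9A: continuation. acc=(acc<<6)|0x1A=0x5A
Byte[2]=92: continuation. acc=(acc<<6)|0x12=0x1692
Completed: cp=U+1692 (starts at byte 0)
Byte[3]=38: 1-byte ASCII. cp=U+0038
Byte[4]=C9: 2-byte lead, need 1 cont bytes. acc=0x9
Byte[5]=B2: continuation. acc=(acc<<6)|0x32=0x272
Completed: cp=U+0272 (starts at byte 4)
Byte[6]=D7: 2-byte lead, need 1 cont bytes. acc=0x17
Byte[7]=BF: continuation. acc=(acc<<6)|0x3F=0x5FF
Completed: cp=U+05FF (starts at byte 6)

Answer: U+1692 U+0038 U+0272 U+05FF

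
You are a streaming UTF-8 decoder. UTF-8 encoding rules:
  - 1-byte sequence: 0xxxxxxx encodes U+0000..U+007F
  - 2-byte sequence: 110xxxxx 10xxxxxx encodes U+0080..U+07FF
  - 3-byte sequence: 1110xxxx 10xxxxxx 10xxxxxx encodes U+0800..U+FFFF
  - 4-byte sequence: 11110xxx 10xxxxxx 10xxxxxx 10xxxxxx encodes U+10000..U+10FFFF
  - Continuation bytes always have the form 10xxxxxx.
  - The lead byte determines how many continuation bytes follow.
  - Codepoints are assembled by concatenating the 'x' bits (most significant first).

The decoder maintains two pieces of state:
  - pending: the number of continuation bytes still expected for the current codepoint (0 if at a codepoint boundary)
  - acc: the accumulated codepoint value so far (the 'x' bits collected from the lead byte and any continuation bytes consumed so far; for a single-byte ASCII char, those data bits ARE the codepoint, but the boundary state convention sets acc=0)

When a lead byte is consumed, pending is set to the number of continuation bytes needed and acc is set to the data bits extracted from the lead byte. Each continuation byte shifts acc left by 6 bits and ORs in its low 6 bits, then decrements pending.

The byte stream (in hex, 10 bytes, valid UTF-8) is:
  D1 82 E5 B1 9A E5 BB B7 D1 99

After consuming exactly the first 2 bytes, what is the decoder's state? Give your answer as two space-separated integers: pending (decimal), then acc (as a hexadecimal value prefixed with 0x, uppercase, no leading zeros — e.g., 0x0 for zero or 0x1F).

Byte[0]=D1: 2-byte lead. pending=1, acc=0x11
Byte[1]=82: continuation. acc=(acc<<6)|0x02=0x442, pending=0

Answer: 0 0x442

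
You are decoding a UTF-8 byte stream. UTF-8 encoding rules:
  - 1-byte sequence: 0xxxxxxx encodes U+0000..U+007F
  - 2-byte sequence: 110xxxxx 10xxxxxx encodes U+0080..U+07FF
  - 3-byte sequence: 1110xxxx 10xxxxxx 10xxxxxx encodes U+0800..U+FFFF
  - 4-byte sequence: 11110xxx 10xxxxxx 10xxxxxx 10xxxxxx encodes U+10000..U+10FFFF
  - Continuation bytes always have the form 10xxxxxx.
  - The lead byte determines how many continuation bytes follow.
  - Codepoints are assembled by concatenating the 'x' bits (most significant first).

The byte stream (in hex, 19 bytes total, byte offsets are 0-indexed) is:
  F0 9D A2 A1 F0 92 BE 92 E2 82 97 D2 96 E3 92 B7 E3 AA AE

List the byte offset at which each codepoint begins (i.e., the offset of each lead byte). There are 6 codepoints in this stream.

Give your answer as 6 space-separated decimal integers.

Byte[0]=F0: 4-byte lead, need 3 cont bytes. acc=0x0
Byte[1]=9D: continuation. acc=(acc<<6)|0x1D=0x1D
Byte[2]=A2: continuation. acc=(acc<<6)|0x22=0x762
Byte[3]=A1: continuation. acc=(acc<<6)|0x21=0x1D8A1
Completed: cp=U+1D8A1 (starts at byte 0)
Byte[4]=F0: 4-byte lead, need 3 cont bytes. acc=0x0
Byte[5]=92: continuation. acc=(acc<<6)|0x12=0x12
Byte[6]=BE: continuation. acc=(acc<<6)|0x3E=0x4BE
Byte[7]=92: continuation. acc=(acc<<6)|0x12=0x12F92
Completed: cp=U+12F92 (starts at byte 4)
Byte[8]=E2: 3-byte lead, need 2 cont bytes. acc=0x2
Byte[9]=82: continuation. acc=(acc<<6)|0x02=0x82
Byte[10]=97: continuation. acc=(acc<<6)|0x17=0x2097
Completed: cp=U+2097 (starts at byte 8)
Byte[11]=D2: 2-byte lead, need 1 cont bytes. acc=0x12
Byte[12]=96: continuation. acc=(acc<<6)|0x16=0x496
Completed: cp=U+0496 (starts at byte 11)
Byte[13]=E3: 3-byte lead, need 2 cont bytes. acc=0x3
Byte[14]=92: continuation. acc=(acc<<6)|0x12=0xD2
Byte[15]=B7: continuation. acc=(acc<<6)|0x37=0x34B7
Completed: cp=U+34B7 (starts at byte 13)
Byte[16]=E3: 3-byte lead, need 2 cont bytes. acc=0x3
Byte[17]=AA: continuation. acc=(acc<<6)|0x2A=0xEA
Byte[18]=AE: continuation. acc=(acc<<6)|0x2E=0x3AAE
Completed: cp=U+3AAE (starts at byte 16)

Answer: 0 4 8 11 13 16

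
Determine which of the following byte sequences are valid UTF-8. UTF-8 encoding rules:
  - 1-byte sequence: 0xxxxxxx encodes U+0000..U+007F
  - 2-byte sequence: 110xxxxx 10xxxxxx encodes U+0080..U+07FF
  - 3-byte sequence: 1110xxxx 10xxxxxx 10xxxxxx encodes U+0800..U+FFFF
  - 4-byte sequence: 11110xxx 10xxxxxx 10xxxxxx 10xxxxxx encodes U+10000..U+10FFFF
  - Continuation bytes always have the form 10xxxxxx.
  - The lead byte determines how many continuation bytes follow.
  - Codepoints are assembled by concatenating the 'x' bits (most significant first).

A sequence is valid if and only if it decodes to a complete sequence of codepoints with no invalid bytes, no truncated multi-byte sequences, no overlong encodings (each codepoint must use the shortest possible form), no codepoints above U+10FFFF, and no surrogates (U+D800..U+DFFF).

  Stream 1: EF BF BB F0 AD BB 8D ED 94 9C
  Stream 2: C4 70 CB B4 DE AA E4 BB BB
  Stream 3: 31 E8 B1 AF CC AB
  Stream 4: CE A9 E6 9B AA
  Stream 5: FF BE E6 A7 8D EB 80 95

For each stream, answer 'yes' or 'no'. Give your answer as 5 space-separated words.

Stream 1: decodes cleanly. VALID
Stream 2: error at byte offset 1. INVALID
Stream 3: decodes cleanly. VALID
Stream 4: decodes cleanly. VALID
Stream 5: error at byte offset 0. INVALID

Answer: yes no yes yes no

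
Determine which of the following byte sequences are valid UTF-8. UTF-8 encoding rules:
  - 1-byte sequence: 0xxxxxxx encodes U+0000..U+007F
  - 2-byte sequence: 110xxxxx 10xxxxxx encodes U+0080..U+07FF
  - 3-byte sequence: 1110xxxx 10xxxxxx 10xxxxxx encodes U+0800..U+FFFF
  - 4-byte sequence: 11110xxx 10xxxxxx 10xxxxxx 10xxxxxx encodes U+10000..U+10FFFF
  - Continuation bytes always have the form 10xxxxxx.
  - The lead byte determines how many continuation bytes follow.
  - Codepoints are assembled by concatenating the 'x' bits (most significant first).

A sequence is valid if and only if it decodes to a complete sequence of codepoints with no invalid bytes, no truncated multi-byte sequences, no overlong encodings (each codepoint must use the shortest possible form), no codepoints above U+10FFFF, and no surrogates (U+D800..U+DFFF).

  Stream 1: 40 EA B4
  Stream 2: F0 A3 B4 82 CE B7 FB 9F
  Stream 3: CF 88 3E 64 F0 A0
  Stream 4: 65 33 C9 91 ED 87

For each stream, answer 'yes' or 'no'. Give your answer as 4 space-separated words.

Answer: no no no no

Derivation:
Stream 1: error at byte offset 3. INVALID
Stream 2: error at byte offset 6. INVALID
Stream 3: error at byte offset 6. INVALID
Stream 4: error at byte offset 6. INVALID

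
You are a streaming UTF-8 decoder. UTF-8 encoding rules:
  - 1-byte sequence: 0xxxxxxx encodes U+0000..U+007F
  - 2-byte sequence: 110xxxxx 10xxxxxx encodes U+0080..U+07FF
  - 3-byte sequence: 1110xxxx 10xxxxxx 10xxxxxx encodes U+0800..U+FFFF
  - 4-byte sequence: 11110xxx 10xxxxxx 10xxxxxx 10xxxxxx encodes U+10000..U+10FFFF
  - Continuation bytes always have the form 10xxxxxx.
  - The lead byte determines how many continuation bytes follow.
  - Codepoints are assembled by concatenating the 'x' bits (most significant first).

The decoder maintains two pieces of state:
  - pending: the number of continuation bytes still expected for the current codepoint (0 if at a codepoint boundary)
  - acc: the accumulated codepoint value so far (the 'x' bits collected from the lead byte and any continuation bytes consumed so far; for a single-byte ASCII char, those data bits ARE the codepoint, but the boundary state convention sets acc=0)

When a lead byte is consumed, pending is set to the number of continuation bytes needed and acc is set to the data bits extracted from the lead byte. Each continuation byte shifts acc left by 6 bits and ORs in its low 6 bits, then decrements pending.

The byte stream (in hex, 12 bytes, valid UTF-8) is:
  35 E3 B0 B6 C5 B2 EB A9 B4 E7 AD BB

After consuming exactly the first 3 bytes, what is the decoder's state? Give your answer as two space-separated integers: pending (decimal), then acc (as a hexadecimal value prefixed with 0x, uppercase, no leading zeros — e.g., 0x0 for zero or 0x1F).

Byte[0]=35: 1-byte. pending=0, acc=0x0
Byte[1]=E3: 3-byte lead. pending=2, acc=0x3
Byte[2]=B0: continuation. acc=(acc<<6)|0x30=0xF0, pending=1

Answer: 1 0xF0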